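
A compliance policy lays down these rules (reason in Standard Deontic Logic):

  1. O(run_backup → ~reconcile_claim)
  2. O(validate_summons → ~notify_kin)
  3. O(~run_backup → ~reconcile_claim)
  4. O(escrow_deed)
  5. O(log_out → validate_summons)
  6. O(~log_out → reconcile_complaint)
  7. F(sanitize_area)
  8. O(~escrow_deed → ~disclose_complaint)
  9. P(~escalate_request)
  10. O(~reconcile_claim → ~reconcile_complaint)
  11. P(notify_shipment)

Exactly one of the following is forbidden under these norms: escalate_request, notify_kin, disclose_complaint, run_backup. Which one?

notify_kin

By case analysis on run_backup: premise 1 gives O(run_backup → ~reconcile_claim) and premise 3 gives O(~run_backup → ~reconcile_claim), so O(~reconcile_claim) either way.
Applying K to premise 10 (O(~reconcile_claim → ~reconcile_complaint)) and O(~reconcile_claim) yields O(~reconcile_complaint).
Premise 6 is O(~log_out → reconcile_complaint); contrapositively O(~reconcile_complaint → log_out). Since O(~reconcile_complaint) holds, K gives O(log_out).
From O(log_out) and premise 5, O(log_out → validate_summons), we obtain O(validate_summons).
With premise 2, O(validate_summons → ~notify_kin), the K-axiom yields O(~notify_kin).
So O(~notify_kin) holds, i.e. notify_kin is forbidden. None of the other listed options is forbidden under the premises.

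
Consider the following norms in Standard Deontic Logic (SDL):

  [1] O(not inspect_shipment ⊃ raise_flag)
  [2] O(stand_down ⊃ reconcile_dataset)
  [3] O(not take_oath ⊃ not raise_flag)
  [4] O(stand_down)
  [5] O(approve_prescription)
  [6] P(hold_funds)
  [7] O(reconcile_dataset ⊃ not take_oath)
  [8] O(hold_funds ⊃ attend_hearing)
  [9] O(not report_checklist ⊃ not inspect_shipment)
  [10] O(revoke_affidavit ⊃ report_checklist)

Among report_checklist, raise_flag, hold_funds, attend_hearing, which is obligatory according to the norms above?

From premise 4 we have O(stand_down).
Premise 2 is O(stand_down ⊃ reconcile_dataset); since O(stand_down), deontic closure gives O(reconcile_dataset).
From O(reconcile_dataset) and premise 7, O(reconcile_dataset ⊃ not take_oath), we obtain O(not take_oath).
With premise 3, O(not take_oath ⊃ not raise_flag), the K-axiom yields O(not raise_flag).
Premise 1, O(not inspect_shipment ⊃ raise_flag), contraposes to O(not raise_flag ⊃ inspect_shipment); with O(not raise_flag) we get O(inspect_shipment).
Premise 9, O(not report_checklist ⊃ not inspect_shipment), contraposes to O(inspect_shipment ⊃ report_checklist); with O(inspect_shipment) we get O(report_checklist).
So O(report_checklist) holds — report_checklist is obligatory. None of the other listed options is made obligatory by any chain of premises.

report_checklist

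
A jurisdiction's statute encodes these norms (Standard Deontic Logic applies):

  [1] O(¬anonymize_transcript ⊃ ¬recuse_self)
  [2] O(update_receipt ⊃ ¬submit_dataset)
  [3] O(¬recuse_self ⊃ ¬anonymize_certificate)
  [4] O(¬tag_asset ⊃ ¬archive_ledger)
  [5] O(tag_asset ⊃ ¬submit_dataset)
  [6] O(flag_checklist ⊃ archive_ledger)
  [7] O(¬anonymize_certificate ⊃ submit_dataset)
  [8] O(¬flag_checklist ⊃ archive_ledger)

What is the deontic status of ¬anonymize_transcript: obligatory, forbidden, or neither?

Forbidden

By case analysis on ¬flag_checklist: premise 8 gives O(¬flag_checklist ⊃ archive_ledger) and premise 6 gives O(flag_checklist ⊃ archive_ledger), so O(archive_ledger) either way.
Premise 4, O(¬tag_asset ⊃ ¬archive_ledger), contraposes to O(archive_ledger ⊃ tag_asset); with O(archive_ledger) we get O(tag_asset).
Premise 5 is O(tag_asset ⊃ ¬submit_dataset); since O(tag_asset), deontic closure gives O(¬submit_dataset).
The contrapositive of premise 7 (O(¬anonymize_certificate ⊃ submit_dataset)) is O(¬submit_dataset ⊃ anonymize_certificate), and O(¬submit_dataset) is already established, so O(anonymize_certificate).
Premise 3 is O(¬recuse_self ⊃ ¬anonymize_certificate); contrapositively O(anonymize_certificate ⊃ recuse_self). Since O(anonymize_certificate) holds, K gives O(recuse_self).
The contrapositive of premise 1 (O(¬anonymize_transcript ⊃ ¬recuse_self)) is O(recuse_self ⊃ anonymize_transcript), and O(recuse_self) is already established, so O(anonymize_transcript).
Premise 2 does not contribute to this derivation.
Thus O(anonymize_transcript), which is F(¬anonymize_transcript): ¬anonymize_transcript is forbidden.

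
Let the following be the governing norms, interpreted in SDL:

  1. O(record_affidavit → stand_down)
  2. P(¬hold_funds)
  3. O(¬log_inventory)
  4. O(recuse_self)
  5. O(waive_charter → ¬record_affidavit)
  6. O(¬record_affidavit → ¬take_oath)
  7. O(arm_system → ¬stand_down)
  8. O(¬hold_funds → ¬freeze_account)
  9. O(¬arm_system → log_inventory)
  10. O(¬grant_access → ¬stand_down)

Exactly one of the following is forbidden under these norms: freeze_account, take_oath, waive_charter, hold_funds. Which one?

Premise 3 states O(¬log_inventory) outright.
The contrapositive of premise 9 (O(¬arm_system → log_inventory)) is O(¬log_inventory → arm_system), and O(¬log_inventory) is already established, so O(arm_system).
From O(arm_system) and premise 7, O(arm_system → ¬stand_down), we obtain O(¬stand_down).
Premise 1, O(record_affidavit → stand_down), contraposes to O(¬stand_down → ¬record_affidavit); with O(¬stand_down) we get O(¬record_affidavit).
From O(¬record_affidavit) and premise 6, O(¬record_affidavit → ¬take_oath), we obtain O(¬take_oath).
So O(¬take_oath) holds, i.e. take_oath is forbidden. None of the other listed options is forbidden under the premises.

take_oath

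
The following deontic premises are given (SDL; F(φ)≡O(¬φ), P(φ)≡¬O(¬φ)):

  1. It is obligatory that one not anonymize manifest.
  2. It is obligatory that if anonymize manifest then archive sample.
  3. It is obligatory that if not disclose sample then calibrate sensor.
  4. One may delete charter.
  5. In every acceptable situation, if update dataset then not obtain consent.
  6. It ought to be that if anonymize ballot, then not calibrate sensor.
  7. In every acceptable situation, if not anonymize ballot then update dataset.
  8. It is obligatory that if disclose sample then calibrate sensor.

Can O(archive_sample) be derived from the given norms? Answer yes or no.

No

Premise 2 is O(anonymize_manifest → archive_sample), but O(anonymize_manifest) is not derivable from the premises, so it does not yield O(archive_sample).
No other premise forces O(archive_sample). An ideal world satisfying every premise can still have archive_sample false, so O(archive_sample) is not derivable.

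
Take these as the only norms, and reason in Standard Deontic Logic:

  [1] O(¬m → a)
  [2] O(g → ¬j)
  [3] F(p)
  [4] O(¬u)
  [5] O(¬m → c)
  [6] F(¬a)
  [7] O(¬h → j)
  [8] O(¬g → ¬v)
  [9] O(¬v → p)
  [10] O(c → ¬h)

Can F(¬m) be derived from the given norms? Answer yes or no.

Yes

Premise 3 is F(p), i.e. O(¬p).
The contrapositive of premise 9 (O(¬v → p)) is O(¬p → v), and O(¬p) is already established, so O(v).
Premise 8 is O(¬g → ¬v); contrapositively O(v → g). Since O(v) holds, K gives O(g).
Premise 2 is O(g → ¬j); since O(g), deontic closure gives O(¬j).
Premise 7 is O(¬h → j); contrapositively O(¬j → h). Since O(¬j) holds, K gives O(h).
Premise 10, O(c → ¬h), contraposes to O(h → ¬c); with O(h) we get O(¬c).
The contrapositive of premise 5 (O(¬m → c)) is O(¬c → m), and O(¬c) is already established, so O(m).
Premises 1, 4, 6 do not contribute to this derivation.
So O(m) holds, i.e. F(¬m). The claim follows.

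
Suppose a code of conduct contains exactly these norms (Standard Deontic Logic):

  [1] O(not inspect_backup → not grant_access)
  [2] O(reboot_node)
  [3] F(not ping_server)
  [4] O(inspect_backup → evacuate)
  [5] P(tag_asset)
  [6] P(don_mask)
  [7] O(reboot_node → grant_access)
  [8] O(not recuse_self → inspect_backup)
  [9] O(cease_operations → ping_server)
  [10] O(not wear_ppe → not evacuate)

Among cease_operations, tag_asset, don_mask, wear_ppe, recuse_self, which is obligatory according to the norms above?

wear_ppe

Premise 2 gives O(reboot_node).
Applying K to premise 7 (O(reboot_node → grant_access)) and O(reboot_node) yields O(grant_access).
Premise 1, O(not inspect_backup → not grant_access), contraposes to O(grant_access → inspect_backup); with O(grant_access) we get O(inspect_backup).
Applying K to premise 4 (O(inspect_backup → evacuate)) and O(inspect_backup) yields O(evacuate).
Premise 10 is O(not wear_ppe → not evacuate); contrapositively O(evacuate → wear_ppe). Since O(evacuate) holds, K gives O(wear_ppe).
So O(wear_ppe) holds — wear_ppe is obligatory. None of the other listed options is made obligatory by any chain of premises.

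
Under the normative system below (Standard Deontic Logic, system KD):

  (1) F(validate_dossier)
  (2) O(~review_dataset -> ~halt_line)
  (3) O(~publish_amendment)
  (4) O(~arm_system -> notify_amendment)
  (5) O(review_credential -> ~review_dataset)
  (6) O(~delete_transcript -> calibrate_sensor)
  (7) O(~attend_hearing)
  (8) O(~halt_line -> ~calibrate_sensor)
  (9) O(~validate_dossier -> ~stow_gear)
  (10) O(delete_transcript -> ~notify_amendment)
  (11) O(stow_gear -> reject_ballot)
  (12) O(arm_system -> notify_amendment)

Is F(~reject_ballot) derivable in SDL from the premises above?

No

Premise 11 is O(stow_gear -> reject_ballot), but O(stow_gear) is not derivable from the premises, so it does not yield O(reject_ballot).
No other premise forces O(reject_ballot). An ideal world satisfying every premise can still have ~reject_ballot true, so F(~reject_ballot) is not derivable.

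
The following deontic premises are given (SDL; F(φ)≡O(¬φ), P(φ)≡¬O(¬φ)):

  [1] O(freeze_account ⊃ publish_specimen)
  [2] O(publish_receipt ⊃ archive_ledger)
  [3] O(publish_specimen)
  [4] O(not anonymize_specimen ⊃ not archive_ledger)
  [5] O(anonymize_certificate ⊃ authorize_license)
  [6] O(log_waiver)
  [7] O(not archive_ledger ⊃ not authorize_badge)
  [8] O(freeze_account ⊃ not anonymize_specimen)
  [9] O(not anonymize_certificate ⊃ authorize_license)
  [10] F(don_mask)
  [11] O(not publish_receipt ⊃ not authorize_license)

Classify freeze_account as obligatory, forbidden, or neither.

Forbidden

Premises 9 and 5 are O(not anonymize_certificate ⊃ authorize_license) and O(anonymize_certificate ⊃ authorize_license); every ideal world satisfies not anonymize_certificate or anonymize_certificate, so in either case authorize_license holds — hence O(authorize_license).
The contrapositive of premise 11 (O(not publish_receipt ⊃ not authorize_license)) is O(authorize_license ⊃ publish_receipt), and O(authorize_license) is already established, so O(publish_receipt).
Premise 2 is O(publish_receipt ⊃ archive_ledger); since O(publish_receipt), deontic closure gives O(archive_ledger).
The contrapositive of premise 4 (O(not anonymize_specimen ⊃ not archive_ledger)) is O(archive_ledger ⊃ anonymize_specimen), and O(archive_ledger) is already established, so O(anonymize_specimen).
The contrapositive of premise 8 (O(freeze_account ⊃ not anonymize_specimen)) is O(anonymize_specimen ⊃ not freeze_account), and O(anonymize_specimen) is already established, so O(not freeze_account).
Premises 1, 3, 6, 7, 10 do not contribute to this derivation.
Thus O(not freeze_account), which is F(freeze_account): freeze_account is forbidden.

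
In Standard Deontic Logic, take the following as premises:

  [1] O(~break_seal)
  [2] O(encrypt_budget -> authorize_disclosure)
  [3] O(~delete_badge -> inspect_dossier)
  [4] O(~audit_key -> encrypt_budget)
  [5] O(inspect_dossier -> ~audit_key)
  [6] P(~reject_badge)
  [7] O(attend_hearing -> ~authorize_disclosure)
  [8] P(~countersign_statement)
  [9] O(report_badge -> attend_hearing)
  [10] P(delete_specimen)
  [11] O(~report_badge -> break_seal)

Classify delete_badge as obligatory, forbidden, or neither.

Obligatory

From premise 1 we have O(~break_seal).
The contrapositive of premise 11 (O(~report_badge -> break_seal)) is O(~break_seal -> report_badge), and O(~break_seal) is already established, so O(report_badge).
Premise 9 is O(report_badge -> attend_hearing); since O(report_badge), deontic closure gives O(attend_hearing).
Applying K to premise 7 (O(attend_hearing -> ~authorize_disclosure)) and O(attend_hearing) yields O(~authorize_disclosure).
The contrapositive of premise 2 (O(encrypt_budget -> authorize_disclosure)) is O(~authorize_disclosure -> ~encrypt_budget), and O(~authorize_disclosure) is already established, so O(~encrypt_budget).
Premise 4, O(~audit_key -> encrypt_budget), contraposes to O(~encrypt_budget -> audit_key); with O(~encrypt_budget) we get O(audit_key).
Premise 5, O(inspect_dossier -> ~audit_key), contraposes to O(audit_key -> ~inspect_dossier); with O(audit_key) we get O(~inspect_dossier).
The contrapositive of premise 3 (O(~delete_badge -> inspect_dossier)) is O(~inspect_dossier -> delete_badge), and O(~inspect_dossier) is already established, so O(delete_badge).
Premises 6, 8, 10 do not contribute to this derivation.
Hence delete_badge is obligatory.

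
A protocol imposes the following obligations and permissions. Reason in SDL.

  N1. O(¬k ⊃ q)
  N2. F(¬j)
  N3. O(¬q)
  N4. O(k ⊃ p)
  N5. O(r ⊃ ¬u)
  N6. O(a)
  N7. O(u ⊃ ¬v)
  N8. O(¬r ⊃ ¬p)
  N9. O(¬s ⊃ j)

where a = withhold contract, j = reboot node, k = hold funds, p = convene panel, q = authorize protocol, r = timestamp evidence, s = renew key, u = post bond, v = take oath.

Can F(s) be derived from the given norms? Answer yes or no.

Premise 9 is O(¬s ⊃ j); even if O(j) held, inferring O(¬s) would be affirming the consequent — invalid.
No other premise forces O(¬s). An ideal world satisfying every premise can still have s true, so F(s) is not derivable.

No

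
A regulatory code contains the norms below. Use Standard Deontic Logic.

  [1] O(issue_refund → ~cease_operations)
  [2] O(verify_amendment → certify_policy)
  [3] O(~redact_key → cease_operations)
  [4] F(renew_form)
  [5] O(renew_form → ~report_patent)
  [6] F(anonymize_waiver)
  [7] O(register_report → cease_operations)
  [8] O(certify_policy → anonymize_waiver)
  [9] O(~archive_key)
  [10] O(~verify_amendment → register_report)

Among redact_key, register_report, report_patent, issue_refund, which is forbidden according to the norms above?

issue_refund

Premise 6 is F(anonymize_waiver), i.e. O(~anonymize_waiver).
The contrapositive of premise 8 (O(certify_policy → anonymize_waiver)) is O(~anonymize_waiver → ~certify_policy), and O(~anonymize_waiver) is already established, so O(~certify_policy).
Premise 2, O(verify_amendment → certify_policy), contraposes to O(~certify_policy → ~verify_amendment); with O(~certify_policy) we get O(~verify_amendment).
Premise 10 is O(~verify_amendment → register_report); since O(~verify_amendment), deontic closure gives O(register_report).
With premise 7, O(register_report → cease_operations), the K-axiom yields O(cease_operations).
Premise 1, O(issue_refund → ~cease_operations), contraposes to O(cease_operations → ~issue_refund); with O(cease_operations) we get O(~issue_refund).
So O(~issue_refund) holds, i.e. issue_refund is forbidden. None of the other listed options is forbidden under the premises.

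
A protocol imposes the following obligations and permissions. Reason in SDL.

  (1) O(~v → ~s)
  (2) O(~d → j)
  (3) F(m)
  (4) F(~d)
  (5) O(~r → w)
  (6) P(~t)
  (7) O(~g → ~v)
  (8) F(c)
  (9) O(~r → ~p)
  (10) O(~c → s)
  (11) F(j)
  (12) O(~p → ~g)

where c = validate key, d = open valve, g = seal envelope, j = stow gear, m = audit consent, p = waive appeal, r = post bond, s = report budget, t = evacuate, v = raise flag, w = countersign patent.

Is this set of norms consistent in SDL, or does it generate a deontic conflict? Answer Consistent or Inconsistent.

Premise 2 is O(~d → j), but O(~d) is not derivable from the premises, so it does not yield O(j).
So O(j) is not derivable, and the apparent clash with O(~j) does not arise.
A world satisfying every obligation exists (e.g. c=false, d=true, g=true, j=false, m=false, p=true, r=true, s=true, t=false, v=true, w=false); no atom is both obligatory and forbidden, so the set is consistent.

Consistent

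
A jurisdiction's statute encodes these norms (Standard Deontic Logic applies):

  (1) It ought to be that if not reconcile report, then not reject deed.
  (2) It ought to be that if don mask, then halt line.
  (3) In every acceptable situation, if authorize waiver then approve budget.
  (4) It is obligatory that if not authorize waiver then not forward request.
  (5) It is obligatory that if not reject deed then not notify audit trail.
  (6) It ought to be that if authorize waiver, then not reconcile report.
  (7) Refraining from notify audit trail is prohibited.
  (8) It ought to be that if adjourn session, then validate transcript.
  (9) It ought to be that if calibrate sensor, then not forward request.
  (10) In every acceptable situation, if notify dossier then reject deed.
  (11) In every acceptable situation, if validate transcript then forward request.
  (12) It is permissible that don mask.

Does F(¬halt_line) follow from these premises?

Premise 2 is O(don_mask → halt_line), but O(don_mask) is not derivable from the premises (the permission P(don_mask) asserts only ¬O(¬don_mask), not O(don_mask)), so it does not yield O(halt_line).
No other premise forces O(halt_line). An ideal world satisfying every premise can still have ¬halt_line true, so F(¬halt_line) is not derivable.

No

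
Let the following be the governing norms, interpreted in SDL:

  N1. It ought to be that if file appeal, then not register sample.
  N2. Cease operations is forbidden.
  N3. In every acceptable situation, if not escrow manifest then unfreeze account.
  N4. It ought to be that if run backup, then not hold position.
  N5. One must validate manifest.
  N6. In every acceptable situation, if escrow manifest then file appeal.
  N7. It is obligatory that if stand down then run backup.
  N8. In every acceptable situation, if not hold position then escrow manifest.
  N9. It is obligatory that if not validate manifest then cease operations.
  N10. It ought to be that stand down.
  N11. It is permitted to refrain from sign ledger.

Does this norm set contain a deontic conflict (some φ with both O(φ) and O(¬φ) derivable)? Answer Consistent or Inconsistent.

Premise 9 is O(¬validate_manifest → cease_operations), but O(¬validate_manifest) is not derivable from the premises, so it does not yield O(cease_operations).
So O(cease_operations) is not derivable, and the apparent clash with O(¬cease_operations) does not arise.
A world satisfying every obligation exists (e.g. cease_operations=false, escrow_manifest=true, file_appeal=true, hold_position=false, register_sample=false, run_backup=true, sign_ledger=false, stand_down=true, unfreeze_account=false, validate_manifest=true); no atom is both obligatory and forbidden, so the set is consistent.

Consistent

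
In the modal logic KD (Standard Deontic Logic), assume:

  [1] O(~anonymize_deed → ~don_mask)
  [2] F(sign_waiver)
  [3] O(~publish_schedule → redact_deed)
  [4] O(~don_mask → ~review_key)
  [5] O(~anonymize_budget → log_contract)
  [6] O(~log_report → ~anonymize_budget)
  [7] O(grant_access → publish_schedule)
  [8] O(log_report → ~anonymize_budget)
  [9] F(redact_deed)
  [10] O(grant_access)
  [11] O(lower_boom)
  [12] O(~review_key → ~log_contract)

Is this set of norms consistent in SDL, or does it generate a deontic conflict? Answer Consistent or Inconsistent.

Consistent

Premise 3 is O(~publish_schedule → redact_deed), but O(~publish_schedule) is not derivable from the premises, so it does not yield O(redact_deed).
So O(redact_deed) is not derivable, and the apparent clash with O(~redact_deed) does not arise.
A world satisfying every obligation exists (e.g. anonymize_budget=false, anonymize_deed=true, don_mask=true, grant_access=true, log_contract=true, log_report=false, lower_boom=true, publish_schedule=true, redact_deed=false, review_key=true, sign_waiver=false); no atom is both obligatory and forbidden, so the set is consistent.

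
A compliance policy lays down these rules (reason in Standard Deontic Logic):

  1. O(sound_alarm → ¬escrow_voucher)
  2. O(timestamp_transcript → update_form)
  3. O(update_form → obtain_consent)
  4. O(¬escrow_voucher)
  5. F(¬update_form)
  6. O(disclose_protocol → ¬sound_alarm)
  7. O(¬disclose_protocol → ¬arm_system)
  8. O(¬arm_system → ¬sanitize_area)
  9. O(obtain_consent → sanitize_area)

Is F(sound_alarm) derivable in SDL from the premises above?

Premise 5, F(¬update_form), is equivalent to O(update_form).
Applying K to premise 3 (O(update_form → obtain_consent)) and O(update_form) yields O(obtain_consent).
With premise 9, O(obtain_consent → sanitize_area), the K-axiom yields O(sanitize_area).
Premise 8, O(¬arm_system → ¬sanitize_area), contraposes to O(sanitize_area → arm_system); with O(sanitize_area) we get O(arm_system).
Premise 7 is O(¬disclose_protocol → ¬arm_system); contrapositively O(arm_system → disclose_protocol). Since O(arm_system) holds, K gives O(disclose_protocol).
From O(disclose_protocol) and premise 6, O(disclose_protocol → ¬sound_alarm), we obtain O(¬sound_alarm).
Premises 1, 2, 4 do not contribute to this derivation.
So O(¬sound_alarm) holds, i.e. F(sound_alarm). The claim follows.

Yes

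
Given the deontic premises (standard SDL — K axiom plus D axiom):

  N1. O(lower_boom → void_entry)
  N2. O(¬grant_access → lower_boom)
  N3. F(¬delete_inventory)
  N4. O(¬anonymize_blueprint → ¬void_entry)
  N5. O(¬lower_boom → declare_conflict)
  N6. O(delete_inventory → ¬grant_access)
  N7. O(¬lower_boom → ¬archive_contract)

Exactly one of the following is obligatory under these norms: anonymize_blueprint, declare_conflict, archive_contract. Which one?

anonymize_blueprint

Premise 3 is F(¬delete_inventory), i.e. O(delete_inventory).
With premise 6, O(delete_inventory → ¬grant_access), the K-axiom yields O(¬grant_access).
Applying K to premise 2 (O(¬grant_access → lower_boom)) and O(¬grant_access) yields O(lower_boom).
From O(lower_boom) and premise 1, O(lower_boom → void_entry), we obtain O(void_entry).
The contrapositive of premise 4 (O(¬anonymize_blueprint → ¬void_entry)) is O(void_entry → anonymize_blueprint), and O(void_entry) is already established, so O(anonymize_blueprint).
So O(anonymize_blueprint) holds — anonymize_blueprint is obligatory. None of the other listed options is made obligatory by any chain of premises.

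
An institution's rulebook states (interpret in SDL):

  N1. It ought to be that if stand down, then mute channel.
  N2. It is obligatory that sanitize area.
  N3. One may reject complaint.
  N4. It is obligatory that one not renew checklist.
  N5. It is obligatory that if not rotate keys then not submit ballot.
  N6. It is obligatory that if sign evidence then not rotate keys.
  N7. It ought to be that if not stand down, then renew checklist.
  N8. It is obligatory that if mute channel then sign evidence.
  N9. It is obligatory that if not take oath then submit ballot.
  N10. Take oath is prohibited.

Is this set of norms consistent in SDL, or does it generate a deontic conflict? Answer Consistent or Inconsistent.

Inconsistent

Premise 10 is F(take_oath), i.e. O(¬take_oath).
Applying K to premise 9 (O(¬take_oath → submit_ballot)) and O(¬take_oath) yields O(submit_ballot).
The contrapositive of premise 5 (O(¬rotate_keys → ¬submit_ballot)) is O(submit_ballot → rotate_keys), and O(submit_ballot) is already established, so O(rotate_keys).
Premise 6, O(sign_evidence → ¬rotate_keys), contraposes to O(rotate_keys → ¬sign_evidence); with O(rotate_keys) we get O(¬sign_evidence).
Premise 8 is O(mute_channel → sign_evidence); contrapositively O(¬sign_evidence → ¬mute_channel). Since O(¬sign_evidence) holds, K gives O(¬mute_channel).
Premise 1 is O(stand_down → mute_channel); contrapositively O(¬mute_channel → ¬stand_down). Since O(¬mute_channel) holds, K gives O(¬stand_down).
With premise 7, O(¬stand_down → renew_checklist), the K-axiom yields O(renew_checklist).
However, premise 4 gives O(¬renew_checklist).
We now have both O(renew_checklist) and O(¬renew_checklist) — renew_checklist is simultaneously obligatory and forbidden, violating the D-axiom.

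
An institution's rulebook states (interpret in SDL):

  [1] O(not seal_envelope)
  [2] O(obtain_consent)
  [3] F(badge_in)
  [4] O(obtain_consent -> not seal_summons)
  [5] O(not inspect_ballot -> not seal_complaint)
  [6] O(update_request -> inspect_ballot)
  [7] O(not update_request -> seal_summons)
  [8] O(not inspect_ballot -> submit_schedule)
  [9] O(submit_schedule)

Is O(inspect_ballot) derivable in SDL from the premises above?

From premise 2 we have O(obtain_consent).
Applying K to premise 4 (O(obtain_consent -> not seal_summons)) and O(obtain_consent) yields O(not seal_summons).
Premise 7 is O(not update_request -> seal_summons); contrapositively O(not seal_summons -> update_request). Since O(not seal_summons) holds, K gives O(update_request).
From O(update_request) and premise 6, O(update_request -> inspect_ballot), we obtain O(inspect_ballot).
Premises 1, 3, 5, 8, 9 do not contribute to this derivation.
So O(inspect_ballot) follows.

Yes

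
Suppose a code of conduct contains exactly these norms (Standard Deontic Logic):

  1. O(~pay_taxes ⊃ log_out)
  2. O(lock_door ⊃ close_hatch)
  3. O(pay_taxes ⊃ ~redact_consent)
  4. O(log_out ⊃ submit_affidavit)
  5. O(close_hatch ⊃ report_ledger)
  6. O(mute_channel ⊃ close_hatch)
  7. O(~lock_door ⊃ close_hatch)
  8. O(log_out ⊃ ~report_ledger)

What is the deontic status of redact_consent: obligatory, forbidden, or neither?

By case analysis on lock_door: premise 2 gives O(lock_door ⊃ close_hatch) and premise 7 gives O(~lock_door ⊃ close_hatch), so O(close_hatch) either way.
Applying K to premise 5 (O(close_hatch ⊃ report_ledger)) and O(close_hatch) yields O(report_ledger).
Premise 8, O(log_out ⊃ ~report_ledger), contraposes to O(report_ledger ⊃ ~log_out); with O(report_ledger) we get O(~log_out).
Premise 1, O(~pay_taxes ⊃ log_out), contraposes to O(~log_out ⊃ pay_taxes); with O(~log_out) we get O(pay_taxes).
Applying K to premise 3 (O(pay_taxes ⊃ ~redact_consent)) and O(pay_taxes) yields O(~redact_consent).
Premises 4, 6 do not contribute to this derivation.
Thus O(~redact_consent), which is F(redact_consent): redact_consent is forbidden.

Forbidden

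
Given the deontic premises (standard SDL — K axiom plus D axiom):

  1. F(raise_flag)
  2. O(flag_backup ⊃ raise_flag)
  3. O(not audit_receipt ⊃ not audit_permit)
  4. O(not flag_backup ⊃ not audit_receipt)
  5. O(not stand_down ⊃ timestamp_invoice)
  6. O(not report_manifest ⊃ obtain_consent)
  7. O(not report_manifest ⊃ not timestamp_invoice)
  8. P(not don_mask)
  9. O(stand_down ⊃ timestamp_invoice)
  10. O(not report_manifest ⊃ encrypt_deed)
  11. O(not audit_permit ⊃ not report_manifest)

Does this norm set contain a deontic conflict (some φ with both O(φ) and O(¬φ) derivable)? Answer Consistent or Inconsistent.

Inconsistent

By case analysis on stand_down: premise 9 gives O(stand_down ⊃ timestamp_invoice) and premise 5 gives O(not stand_down ⊃ timestamp_invoice), so O(timestamp_invoice) either way.
The contrapositive of premise 7 (O(not report_manifest ⊃ not timestamp_invoice)) is O(timestamp_invoice ⊃ report_manifest), and O(timestamp_invoice) is already established, so O(report_manifest).
The contrapositive of premise 11 (O(not audit_permit ⊃ not report_manifest)) is O(report_manifest ⊃ audit_permit), and O(report_manifest) is already established, so O(audit_permit).
Premise 3, O(not audit_receipt ⊃ not audit_permit), contraposes to O(audit_permit ⊃ audit_receipt); with O(audit_permit) we get O(audit_receipt).
Premise 4, O(not flag_backup ⊃ not audit_receipt), contraposes to O(audit_receipt ⊃ flag_backup); with O(audit_receipt) we get O(flag_backup).
From O(flag_backup) and premise 2, O(flag_backup ⊃ raise_flag), we obtain O(raise_flag).
However, F(raise_flag) at premise 1 amounts to O(not raise_flag).
We now have both O(raise_flag) and O(not raise_flag) — raise_flag is simultaneously obligatory and forbidden, violating the D-axiom.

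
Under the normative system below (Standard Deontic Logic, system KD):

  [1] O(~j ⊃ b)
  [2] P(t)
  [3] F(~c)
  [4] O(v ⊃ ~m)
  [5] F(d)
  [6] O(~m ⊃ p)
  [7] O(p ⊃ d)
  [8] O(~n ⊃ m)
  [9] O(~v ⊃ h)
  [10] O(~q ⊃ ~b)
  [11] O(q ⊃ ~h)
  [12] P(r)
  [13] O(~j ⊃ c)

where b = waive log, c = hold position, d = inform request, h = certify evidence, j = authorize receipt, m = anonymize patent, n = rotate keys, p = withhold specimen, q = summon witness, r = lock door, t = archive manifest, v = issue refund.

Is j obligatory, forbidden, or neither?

F(d) at premise 5 means O(~d).
Premise 7 is O(p ⊃ d); contrapositively O(~d ⊃ ~p). Since O(~d) holds, K gives O(~p).
Premise 6, O(~m ⊃ p), contraposes to O(~p ⊃ m); with O(~p) we get O(m).
Premise 4, O(v ⊃ ~m), contraposes to O(m ⊃ ~v); with O(m) we get O(~v).
With premise 9, O(~v ⊃ h), the K-axiom yields O(h).
Premise 11 is O(q ⊃ ~h); contrapositively O(h ⊃ ~q). Since O(h) holds, K gives O(~q).
Premise 10 is O(~q ⊃ ~b); since O(~q), deontic closure gives O(~b).
Premise 1, O(~j ⊃ b), contraposes to O(~b ⊃ j); with O(~b) we get O(j).
Premises 2, 3, 8, 12, 13 do not contribute to this derivation.
Hence j is obligatory.

Obligatory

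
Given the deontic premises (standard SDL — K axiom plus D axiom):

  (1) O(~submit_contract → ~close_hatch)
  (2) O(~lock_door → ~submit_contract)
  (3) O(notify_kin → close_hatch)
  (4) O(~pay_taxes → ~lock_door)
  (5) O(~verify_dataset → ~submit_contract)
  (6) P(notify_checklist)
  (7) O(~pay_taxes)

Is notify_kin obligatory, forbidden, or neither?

Forbidden

Premise 7 gives O(~pay_taxes).
Applying K to premise 4 (O(~pay_taxes → ~lock_door)) and O(~pay_taxes) yields O(~lock_door).
With premise 2, O(~lock_door → ~submit_contract), the K-axiom yields O(~submit_contract).
From O(~submit_contract) and premise 1, O(~submit_contract → ~close_hatch), we obtain O(~close_hatch).
Premise 3 is O(notify_kin → close_hatch); contrapositively O(~close_hatch → ~notify_kin). Since O(~close_hatch) holds, K gives O(~notify_kin).
Premises 5, 6 do not contribute to this derivation.
Thus O(~notify_kin), which is F(notify_kin): notify_kin is forbidden.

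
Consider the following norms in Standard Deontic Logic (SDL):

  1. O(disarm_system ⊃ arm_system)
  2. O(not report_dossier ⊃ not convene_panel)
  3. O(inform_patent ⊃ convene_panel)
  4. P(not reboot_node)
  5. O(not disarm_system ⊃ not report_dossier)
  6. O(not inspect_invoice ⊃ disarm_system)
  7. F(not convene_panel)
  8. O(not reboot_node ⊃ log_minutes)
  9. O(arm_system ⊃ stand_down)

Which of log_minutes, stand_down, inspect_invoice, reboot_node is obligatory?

F(not convene_panel) at premise 7 means O(convene_panel).
Premise 2, O(not report_dossier ⊃ not convene_panel), contraposes to O(convene_panel ⊃ report_dossier); with O(convene_panel) we get O(report_dossier).
Premise 5 is O(not disarm_system ⊃ not report_dossier); contrapositively O(report_dossier ⊃ disarm_system). Since O(report_dossier) holds, K gives O(disarm_system).
With premise 1, O(disarm_system ⊃ arm_system), the K-axiom yields O(arm_system).
From O(arm_system) and premise 9, O(arm_system ⊃ stand_down), we obtain O(stand_down).
So O(stand_down) holds — stand_down is obligatory. None of the other listed options is made obligatory by any chain of premises.

stand_down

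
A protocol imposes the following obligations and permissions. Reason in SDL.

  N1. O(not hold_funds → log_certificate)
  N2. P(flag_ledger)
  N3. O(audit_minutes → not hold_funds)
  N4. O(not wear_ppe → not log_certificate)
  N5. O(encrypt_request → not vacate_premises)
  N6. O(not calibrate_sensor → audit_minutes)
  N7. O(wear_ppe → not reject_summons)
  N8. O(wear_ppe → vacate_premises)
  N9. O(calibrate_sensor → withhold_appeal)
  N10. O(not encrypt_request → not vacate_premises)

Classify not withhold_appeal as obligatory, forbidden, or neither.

Premises 5 and 10 cover both cases: O(encrypt_request → not vacate_premises) and O(not encrypt_request → not vacate_premises). Since encrypt_request ∨ not encrypt_request is a tautology, O(not vacate_premises) follows.
The contrapositive of premise 8 (O(wear_ppe → vacate_premises)) is O(not vacate_premises → not wear_ppe), and O(not vacate_premises) is already established, so O(not wear_ppe).
Applying K to premise 4 (O(not wear_ppe → not log_certificate)) and O(not wear_ppe) yields O(not log_certificate).
Premise 1 is O(not hold_funds → log_certificate); contrapositively O(not log_certificate → hold_funds). Since O(not log_certificate) holds, K gives O(hold_funds).
The contrapositive of premise 3 (O(audit_minutes → not hold_funds)) is O(hold_funds → not audit_minutes), and O(hold_funds) is already established, so O(not audit_minutes).
Premise 6 is O(not calibrate_sensor → audit_minutes); contrapositively O(not audit_minutes → calibrate_sensor). Since O(not audit_minutes) holds, K gives O(calibrate_sensor).
Premise 9 is O(calibrate_sensor → withhold_appeal); since O(calibrate_sensor), deontic closure gives O(withhold_appeal).
Premises 2, 7 do not contribute to this derivation.
Thus O(withhold_appeal), which is F(not withhold_appeal): not withhold_appeal is forbidden.

Forbidden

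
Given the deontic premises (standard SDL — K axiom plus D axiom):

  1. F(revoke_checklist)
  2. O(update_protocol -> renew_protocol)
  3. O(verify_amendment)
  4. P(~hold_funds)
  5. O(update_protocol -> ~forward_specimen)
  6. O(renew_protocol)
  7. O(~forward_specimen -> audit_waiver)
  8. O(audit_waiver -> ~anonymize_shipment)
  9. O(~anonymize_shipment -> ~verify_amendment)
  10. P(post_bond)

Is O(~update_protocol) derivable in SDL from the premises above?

Yes

From premise 3 we have O(verify_amendment).
The contrapositive of premise 9 (O(~anonymize_shipment -> ~verify_amendment)) is O(verify_amendment -> anonymize_shipment), and O(verify_amendment) is already established, so O(anonymize_shipment).
Premise 8 is O(audit_waiver -> ~anonymize_shipment); contrapositively O(anonymize_shipment -> ~audit_waiver). Since O(anonymize_shipment) holds, K gives O(~audit_waiver).
Premise 7 is O(~forward_specimen -> audit_waiver); contrapositively O(~audit_waiver -> forward_specimen). Since O(~audit_waiver) holds, K gives O(forward_specimen).
Premise 5 is O(update_protocol -> ~forward_specimen); contrapositively O(forward_specimen -> ~update_protocol). Since O(forward_specimen) holds, K gives O(~update_protocol).
Premises 1, 2, 4, 6, 10 do not contribute to this derivation.
So O(~update_protocol) follows.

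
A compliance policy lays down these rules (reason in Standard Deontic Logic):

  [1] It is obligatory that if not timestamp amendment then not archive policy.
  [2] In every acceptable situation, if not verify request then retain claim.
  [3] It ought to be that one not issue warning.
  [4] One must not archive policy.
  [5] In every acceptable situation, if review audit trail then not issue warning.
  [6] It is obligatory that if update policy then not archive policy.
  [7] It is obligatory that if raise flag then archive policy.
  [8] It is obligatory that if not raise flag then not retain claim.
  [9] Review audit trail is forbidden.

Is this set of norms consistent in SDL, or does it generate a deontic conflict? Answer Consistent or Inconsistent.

Consistent

Premise 5 is O(review_audit_trail → ¬issue_warning); even if O(¬issue_warning) held, inferring O(review_audit_trail) would be affirming the consequent — invalid.
So O(review_audit_trail) is not derivable, and the apparent clash with O(¬review_audit_trail) does not arise.
A world satisfying every obligation exists (e.g. archive_policy=false, issue_warning=false, raise_flag=false, retain_claim=false, review_audit_trail=false, timestamp_amendment=false, update_policy=false, verify_request=true); no atom is both obligatory and forbidden, so the set is consistent.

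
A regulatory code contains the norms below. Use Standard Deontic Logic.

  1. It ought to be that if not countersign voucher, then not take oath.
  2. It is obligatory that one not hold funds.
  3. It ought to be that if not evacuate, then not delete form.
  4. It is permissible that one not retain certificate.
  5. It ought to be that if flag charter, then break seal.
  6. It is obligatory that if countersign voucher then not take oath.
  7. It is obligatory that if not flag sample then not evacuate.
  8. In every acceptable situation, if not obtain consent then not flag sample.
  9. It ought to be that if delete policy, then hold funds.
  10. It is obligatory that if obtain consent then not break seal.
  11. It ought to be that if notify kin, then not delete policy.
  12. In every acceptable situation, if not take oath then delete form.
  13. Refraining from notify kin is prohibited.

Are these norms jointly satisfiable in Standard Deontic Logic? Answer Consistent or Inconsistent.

Premise 9 is O(delete_policy → hold_funds), but O(delete_policy) is not derivable from the premises, so it does not yield O(hold_funds).
So O(hold_funds) is not derivable, and the apparent clash with O(¬hold_funds) does not arise.
A world satisfying every obligation exists (e.g. break_seal=false, countersign_voucher=false, delete_form=true, delete_policy=false, evacuate=true, flag_charter=false, flag_sample=true, hold_funds=false, notify_kin=true, obtain_consent=true, retain_certificate=false, take_oath=false); no atom is both obligatory and forbidden, so the set is consistent.

Consistent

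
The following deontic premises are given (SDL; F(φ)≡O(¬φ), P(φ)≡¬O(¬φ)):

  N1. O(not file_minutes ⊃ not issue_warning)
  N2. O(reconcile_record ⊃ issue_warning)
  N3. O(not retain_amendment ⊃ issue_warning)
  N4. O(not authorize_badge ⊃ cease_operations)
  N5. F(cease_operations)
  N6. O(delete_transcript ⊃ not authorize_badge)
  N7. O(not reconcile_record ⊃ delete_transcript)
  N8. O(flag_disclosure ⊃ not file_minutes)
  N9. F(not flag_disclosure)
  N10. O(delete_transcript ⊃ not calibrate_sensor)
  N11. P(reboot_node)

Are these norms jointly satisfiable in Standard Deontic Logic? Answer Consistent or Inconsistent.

F(cease_operations) at premise 5 means O(not cease_operations).
The contrapositive of premise 4 (O(not authorize_badge ⊃ cease_operations)) is O(not cease_operations ⊃ authorize_badge), and O(not cease_operations) is already established, so O(authorize_badge).
Premise 6, O(delete_transcript ⊃ not authorize_badge), contraposes to O(authorize_badge ⊃ not delete_transcript); with O(authorize_badge) we get O(not delete_transcript).
The contrapositive of premise 7 (O(not reconcile_record ⊃ delete_transcript)) is O(not delete_transcript ⊃ reconcile_record), and O(not delete_transcript) is already established, so O(reconcile_record).
Applying K to premise 2 (O(reconcile_record ⊃ issue_warning)) and O(reconcile_record) yields O(issue_warning).
Premise 1 is O(not file_minutes ⊃ not issue_warning); contrapositively O(issue_warning ⊃ file_minutes). Since O(issue_warning) holds, K gives O(file_minutes).
Premise 8 is O(flag_disclosure ⊃ not file_minutes); contrapositively O(file_minutes ⊃ not flag_disclosure). Since O(file_minutes) holds, K gives O(not flag_disclosure).
However, F(not flag_disclosure) at premise 9 amounts to O(flag_disclosure).
We now have both O(not flag_disclosure) and O(flag_disclosure) — flag_disclosure is simultaneously obligatory and forbidden, violating the D-axiom.

Inconsistent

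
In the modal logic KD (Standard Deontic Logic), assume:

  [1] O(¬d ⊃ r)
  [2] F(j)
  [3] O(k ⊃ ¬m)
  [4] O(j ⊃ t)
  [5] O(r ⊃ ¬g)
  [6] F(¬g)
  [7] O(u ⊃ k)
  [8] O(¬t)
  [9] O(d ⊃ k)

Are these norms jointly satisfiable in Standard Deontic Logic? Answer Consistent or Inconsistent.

Consistent

Premise 4 is O(j ⊃ t), but O(j) is not derivable from the premises, so it does not yield O(t).
So O(t) is not derivable, and the apparent clash with O(¬t) does not arise.
A world satisfying every obligation exists (e.g. d=true, g=true, j=false, k=true, m=false, r=false, t=false, u=false); no atom is both obligatory and forbidden, so the set is consistent.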